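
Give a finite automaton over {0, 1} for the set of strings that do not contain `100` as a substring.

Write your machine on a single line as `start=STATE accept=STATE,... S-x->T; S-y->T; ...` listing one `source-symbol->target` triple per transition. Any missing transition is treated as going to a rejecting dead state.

This is the complement of 'contains `100`'. Use the same substring-matching states — q0 through q3 holding how much of `100` has just been matched — but flip the accepting set: everything except the trap q3 accepts.
        0   1  
>* q0   q0  q1 
 * q1   q2  q1 
 * q2   q3  q1 
   q3   q3  q3 
(> = start, * = accepting)

start=q0; accept=q0,q1,q2; q0-0->q0; q0-1->q1; q1-0->q2; q1-1->q1; q2-0->q3; q2-1->q1; q3-0->q3; q3-1->q3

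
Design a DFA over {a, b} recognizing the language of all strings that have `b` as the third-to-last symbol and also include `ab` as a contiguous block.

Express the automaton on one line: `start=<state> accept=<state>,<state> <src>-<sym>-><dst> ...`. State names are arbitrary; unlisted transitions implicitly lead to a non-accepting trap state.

start=S0 accept=S7,S8,S9,S10 S0-a->S1 S0-b->S2 S1-a->S1 S1-b->S3 S2-a->S4 S2-b->S2 S3-a->S5 S3-b->S6 S4-a->S1 S4-b->S7 S5-a->S8 S5-b->S7 S6-a->S9 S6-b->S10 S7-a->S5 S7-b->S6 S8-a->S1 S8-b->S3 S9-a->S8 S9-b->S7 S10-a->S9 S10-b->S10

Handle the two conditions separately and then intersect. One (15 states) tracks the last 3 symbols read; the other (3 states) tracks whether and how much of `ab` has been seen. Each combined state is a pair, one component from each; accept when both components accept. Equivalent product states are then merged.
11 states suffice.
          a    b  
>  S0     S1   S2 
   S1     S1   S3 
   S2     S4   S2 
   S3     S5   S6 
   S4     S1   S7 
   S5     S8   S7 
   S6     S9  S10 
 * S7     S5   S6 
 * S8     S1   S3 
 * S9     S8   S7 
 * S10    S9  S10 
(> = start, * = accepting)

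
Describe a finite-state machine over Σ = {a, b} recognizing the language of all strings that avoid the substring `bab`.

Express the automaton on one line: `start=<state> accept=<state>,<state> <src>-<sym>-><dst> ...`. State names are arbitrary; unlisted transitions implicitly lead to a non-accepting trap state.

start=q0 accept=q0,q1,q2 q0-a->q0 q0-b->q1 q1-a->q2 q1-b->q1 q2-a->q0 q2-b->q3 q3-a->q3 q3-b->q3

Track partial matches of the forbidden pattern `bab`. State q3 is a dead state reached once `bab` has occurred; every other state accepts. q0 means no part of `bab` is currently matched.
A 4-state machine:
        a   b  
>* q0   q0  q1 
 * q1   q2  q1 
 * q2   q0  q3 
   q3   q3  q3 
(> = start, * = accepting)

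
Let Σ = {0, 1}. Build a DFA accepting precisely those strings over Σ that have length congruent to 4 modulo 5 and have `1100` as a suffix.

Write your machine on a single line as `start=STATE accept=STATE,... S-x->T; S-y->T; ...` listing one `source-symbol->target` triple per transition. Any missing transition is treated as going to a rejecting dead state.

Run two small machines in parallel and take their product. The first has 5 states tracking the input length modulo 5; the second has 5 states tracking how much of the suffix `1100` has currently been matched. A product state is a pair (one from each), accepting exactly when both do. Equivalent product states are then merged.
With 9 states:
       0  1 
>  A   B  C 
   B   D  D 
   C   D  E 
   D   F  F 
   E   G  F 
   F   H  H 
   G   I  H 
   H   A  A 
 * I   A  A 
(> = start, * = accepting)

start=A; accept=I; A-0->B; A-1->C; B-0->D; B-1->D; C-0->D; C-1->E; D-0->F; D-1->F; E-0->G; E-1->F; F-0->H; F-1->H; G-0->I; G-1->H; H-0->A; H-1->A; I-0->A; I-1->A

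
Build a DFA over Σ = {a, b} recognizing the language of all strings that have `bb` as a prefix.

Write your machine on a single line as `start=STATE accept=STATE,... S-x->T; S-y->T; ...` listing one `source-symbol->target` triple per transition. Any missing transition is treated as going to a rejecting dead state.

Check the first 2 symbols one by one: q0 through q1 record how many have matched `bb` so far; any wrong symbol goes to the dead state q3. After all 2 match we enter the accepting sink q2.
With 4 states:
        a   b  
>  q0   q3  q1 
   q1   q3  q2 
 * q2   q2  q2 
   q3   q3  q3 
(> = start, * = accepting)

start=q0; accept=q2; q0-a->q3; q0-b->q1; q1-a->q3; q1-b->q2; q2-a->q2; q2-b->q2; q3-a->q3; q3-b->q3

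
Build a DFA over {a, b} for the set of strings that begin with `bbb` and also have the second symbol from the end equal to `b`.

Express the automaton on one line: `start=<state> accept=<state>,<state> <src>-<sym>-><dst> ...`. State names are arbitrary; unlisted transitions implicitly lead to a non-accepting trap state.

start=q0 accept=q8,q9 q0-a->q1 q0-b->q2 q1-a->q3 q1-b->q4 q2-a->q5 q2-b->q6 q3-a->q3 q3-b->q4 q4-a->q5 q4-b->q7 q5-a->q3 q5-b->q4 q6-a->q5 q6-b->q8 q7-a->q5 q7-b->q7 q8-a->q9 q8-b->q8 q9-a->q10 q9-b->q11 q10-a->q10 q10-b->q11 q11-a->q9 q11-b->q8

Handle the two conditions separately and then intersect. One (5 states) tracks whether the input so far still matches the prefix `bbb`; the other (7 states) tracks the last 2 symbols read. Each combined state is a pair, one component from each; accept when both components accept.
A 12-state machine:
          a    b  
>  q0     q1   q2 
   q1     q3   q4 
   q2     q5   q6 
   q3     q3   q4 
   q4     q5   q7 
   q5     q3   q4 
   q6     q5   q8 
   q7     q5   q7 
 * q8     q9   q8 
 * q9    q10  q11 
   q10   q10  q11 
   q11    q9   q8 
(> = start, * = accepting)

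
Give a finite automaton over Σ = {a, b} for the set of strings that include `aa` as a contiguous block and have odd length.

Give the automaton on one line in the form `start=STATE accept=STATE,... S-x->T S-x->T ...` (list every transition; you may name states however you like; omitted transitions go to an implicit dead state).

start=q0 accept=q5 q0-a->q1 q0-b->q2 q1-a->q3 q1-b->q0 q2-a->q4 q2-b->q0 q3-a->q5 q3-b->q5 q4-a->q5 q4-b->q2 q5-a->q3 q5-b->q3

Handle the two conditions separately and then intersect. The first has 3 states tracking whether and how much of `aa` has been seen; the second has 2 states tracking the input length modulo 2. A product state is a pair (one from each), accepting exactly when both do.
6 states suffice.
        a   b  
>  q0   q1  q2 
   q1   q3  q0 
   q2   q4  q0 
   q3   q5  q5 
   q4   q5  q2 
 * q5   q3  q3 
(> = start, * = accepting)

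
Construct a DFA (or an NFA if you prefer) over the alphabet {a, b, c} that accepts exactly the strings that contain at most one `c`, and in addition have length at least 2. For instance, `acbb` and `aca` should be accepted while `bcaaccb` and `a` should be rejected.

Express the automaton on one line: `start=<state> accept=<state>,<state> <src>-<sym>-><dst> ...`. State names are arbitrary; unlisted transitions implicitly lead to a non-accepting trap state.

Handle the two conditions separately and then intersect. The first has 3 states tracking the count of `c`s, saturating at 2; the second has 4 states tracking the input length, saturating at 3. A product state is a pair (one from each), accepting exactly when both do.
        a   b   c  
>  q0   q1  q1  q2 
   q1   q3  q3  q4 
   q2   q4  q4  q5 
 * q3   q6  q6  q7 
 * q4   q7  q7  q8 
   q5   q8  q8  q8 
 * q6   q6  q6  q7 
 * q7   q7  q7  q8 
   q8   q8  q8  q8 
(> = start, * = accepting)

start=q0 accept=q3,q4,q6,q7 q0-a->q1 q0-b->q1 q0-c->q2 q1-a->q3 q1-b->q3 q1-c->q4 q2-a->q4 q2-b->q4 q2-c->q5 q3-a->q6 q3-b->q6 q3-c->q7 q4-a->q7 q4-b->q7 q4-c->q8 q5-a->q8 q5-b->q8 q5-c->q8 q6-a->q6 q6-b->q6 q6-c->q7 q7-a->q7 q7-b->q7 q7-c->q8 q8-a->q8 q8-b->q8 q8-c->q8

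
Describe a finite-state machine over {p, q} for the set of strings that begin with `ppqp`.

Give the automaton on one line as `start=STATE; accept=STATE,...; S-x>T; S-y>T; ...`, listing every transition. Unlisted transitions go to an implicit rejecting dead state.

Walk along `ppqp` while the input agrees: from S0 take `p` to S1, and so on. Any deviation drops to the rejecting sink S5. Once S4 is reached the prefix is confirmed and every continuation is accepted.
        p   q  
>  S0   S1  S5 
   S1   S2  S5 
   S2   S5  S3 
   S3   S4  S5 
 * S4   S4  S4 
   S5   S5  S5 
(> = start, * = accepting)

start=S0; accept=S4; S0-p>S1; S0-q>S5; S1-p>S2; S1-q>S5; S2-p>S5; S2-q>S3; S3-p>S4; S3-q>S5; S4-p>S4; S4-q>S4; S5-p>S5; S5-q>S5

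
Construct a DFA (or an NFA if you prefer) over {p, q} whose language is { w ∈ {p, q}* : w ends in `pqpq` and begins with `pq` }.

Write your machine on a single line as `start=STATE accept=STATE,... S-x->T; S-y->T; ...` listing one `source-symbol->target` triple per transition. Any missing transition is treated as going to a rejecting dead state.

start=s0; accept=s7; s0-p->s1; s0-q->s2; s1-p->s2; s1-q->s3; s2-p->s2; s2-q->s2; s3-p->s4; s3-q->s5; s4-p->s6; s4-q->s7; s5-p->s6; s5-q->s5; s6-p->s6; s6-q->s3; s7-p->s4; s7-q->s5

Build one automaton per condition and run them in lockstep. One (5 states) tracks how much of the suffix `pqpq` has currently been matched; the other (4 states) tracks whether the input so far still matches the prefix `pq`. Each combined state is a pair, one component from each; accept when both components accept. After merging equivalent states the machine shrinks.
8 states suffice.
        p   q  
>  s0   s1  s2 
   s1   s2  s3 
   s2   s2  s2 
   s3   s4  s5 
   s4   s6  s7 
   s5   s6  s5 
   s6   s6  s3 
 * s7   s4  s5 
(> = start, * = accepting)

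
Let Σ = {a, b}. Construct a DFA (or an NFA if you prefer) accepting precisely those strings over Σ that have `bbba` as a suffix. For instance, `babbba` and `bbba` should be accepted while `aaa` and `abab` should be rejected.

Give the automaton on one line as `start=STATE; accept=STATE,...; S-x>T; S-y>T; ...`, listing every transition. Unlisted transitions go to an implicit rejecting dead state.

Let each state record the length of the longest suffix of the input read so far that is also a prefix of `bbba`. S1 means the last symbol is `b`; S2 means the last 2 symbols are `bb`; S3 means the last 3 symbols are `bbb`; S4 means the last 4 symbols are `bbba`. Accept only at S4, where the string currently ends in `bbba`.
A 5-state machine:
        a   b  
>  S0   S0  S1 
   S1   S0  S2 
   S2   S0  S3 
   S3   S4  S3 
 * S4   S0  S1 
(> = start, * = accepting)

start=S0; accept=S4; S0-a>S0; S0-b>S1; S1-a>S0; S1-b>S2; S2-a>S0; S2-b>S3; S3-a>S4; S3-b>S3; S4-a>S0; S4-b>S1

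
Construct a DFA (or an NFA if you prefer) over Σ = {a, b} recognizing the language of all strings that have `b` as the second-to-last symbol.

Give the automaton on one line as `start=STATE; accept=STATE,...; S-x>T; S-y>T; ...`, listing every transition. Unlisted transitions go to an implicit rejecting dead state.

Because acceptance depends on a position counted from the end, the machine has to buffer the most recent 2 symbols. Make each state the string of the last up-to-2 symbols read; on input `x` shift the window left and append `x`. Accept when the buffered window has length 2 and begins with `b`.
        a   b  
>  S0   S1  S2 
   S1   S3  S4 
   S2   S5  S6 
   S3   S3  S4 
   S4   S5  S6 
 * S5   S3  S4 
 * S6   S5  S6 
(> = start, * = accepting)

start=S0; accept=S5,S6; S0-a>S1; S0-b>S2; S1-a>S3; S1-b>S4; S2-a>S5; S2-b>S6; S3-a>S3; S3-b>S4; S4-a>S5; S4-b>S6; S5-a>S3; S5-b>S4; S6-a>S5; S6-b>S6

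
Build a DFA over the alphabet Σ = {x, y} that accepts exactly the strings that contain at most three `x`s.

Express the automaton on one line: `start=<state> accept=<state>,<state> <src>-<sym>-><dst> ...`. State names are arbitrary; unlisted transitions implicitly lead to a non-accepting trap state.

start=q0 accept=q0,q1,q2,q3 q0-x->q1 q0-y->q0 q1-x->q2 q1-y->q1 q2-x->q3 q2-y->q2 q3-x->q4 q3-y->q3 q4-x->q4 q4-y->q4

Count `x`s, saturating at 4: states q0 through q3 mean 0 through 3 `x`s seen; q4 means more than 3. Each `x` increments (capped at q4); other symbols loop. Accept from {q0, q1, q2, q3}.
5 states suffice.
        x   y  
>* q0   q1  q0 
 * q1   q2  q1 
 * q2   q3  q2 
 * q3   q4  q3 
   q4   q4  q4 
(> = start, * = accepting)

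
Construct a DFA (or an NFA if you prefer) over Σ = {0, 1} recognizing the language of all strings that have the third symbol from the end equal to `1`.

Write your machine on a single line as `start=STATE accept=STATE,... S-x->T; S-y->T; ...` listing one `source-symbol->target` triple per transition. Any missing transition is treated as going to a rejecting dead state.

start=A; accept=L,M,N,O; A-0->B; A-1->C; B-0->D; B-1->E; C-0->F; C-1->G; D-0->H; D-1->I; E-0->J; E-1->K; F-0->L; F-1->M; G-0->N; G-1->O; H-0->H; H-1->I; I-0->J; I-1->K; J-0->L; J-1->M; K-0->N; K-1->O; L-0->H; L-1->I; M-0->J; M-1->K; N-0->L; N-1->M; O-0->N; O-1->O

A DFA must remember the last 3 symbols (since which symbol is third-to-last isn't known until the input ends). Use one state per possible window of the last ≤3 symbols; accept from those whose window starts with `1`.
15 states suffice.
       0  1 
>  A   B  C 
   B   D  E 
   C   F  G 
   D   H  I 
   E   J  K 
   F   L  M 
   G   N  O 
   H   H  I 
   I   J  K 
   J   L  M 
   K   N  O 
 * L   H  I 
 * M   J  K 
 * N   L  M 
 * O   N  O 
(> = start, * = accepting)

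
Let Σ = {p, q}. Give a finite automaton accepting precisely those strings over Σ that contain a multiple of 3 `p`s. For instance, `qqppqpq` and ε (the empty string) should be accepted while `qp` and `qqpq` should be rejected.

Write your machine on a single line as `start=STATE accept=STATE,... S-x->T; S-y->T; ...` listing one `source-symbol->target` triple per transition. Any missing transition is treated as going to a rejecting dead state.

start=A; accept=A; A-p->B; A-q->A; B-p->C; B-q->B; C-p->A; C-q->C

The only thing that matters is how many `p`s have appeared, reduced mod 3. Use one state per residue: A for 0, …, C for 2. Reading `p` moves to the next residue; anything else stays put. A is accepting.
With 3 states:
       p  q 
>* A   B  A 
   B   C  B 
   C   A  C 
(> = start, * = accepting)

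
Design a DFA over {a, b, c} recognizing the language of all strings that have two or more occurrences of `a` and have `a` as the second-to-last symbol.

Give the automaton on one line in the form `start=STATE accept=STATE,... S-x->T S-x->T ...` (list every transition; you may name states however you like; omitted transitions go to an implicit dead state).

start=q0 accept=q2,q4 q0-a->q1 q0-b->q0 q0-c->q0 q1-a->q2 q1-b->q3 q1-c->q3 q2-a->q2 q2-b->q4 q2-c->q4 q3-a->q5 q3-b->q3 q3-c->q3 q4-a->q5 q4-b->q3 q4-c->q3 q5-a->q2 q5-b->q4 q5-c->q4

Handle the two conditions separately and then intersect. The first has 4 states tracking the count of `a`s, saturating at 3; the second has 13 states tracking the last 2 symbols read. A product state is a pair (one from each), accepting exactly when both do. Minimizing collapses redundant product states.
With 6 states:
        a   b   c  
>  q0   q1  q0  q0 
   q1   q2  q3  q3 
 * q2   q2  q4  q4 
   q3   q5  q3  q3 
 * q4   q5  q3  q3 
   q5   q2  q4  q4 
(> = start, * = accepting)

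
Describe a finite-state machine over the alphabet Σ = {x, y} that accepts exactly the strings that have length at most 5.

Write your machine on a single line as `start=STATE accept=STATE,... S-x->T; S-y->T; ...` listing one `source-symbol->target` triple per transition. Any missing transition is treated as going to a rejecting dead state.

start=S0; accept=S0,S1,S2,S3,S4,S5; S0-x->S1; S0-y->S1; S1-x->S2; S1-y->S2; S2-x->S3; S2-y->S3; S3-x->S4; S3-y->S4; S4-x->S5; S4-y->S5; S5-x->S6; S5-y->S6; S6-x->S6; S6-y->S6

Count input length up to 6: every symbol moves from S0 toward S6, which means 'more than 5' and absorbs. Accept from {S0, S1, S2, S3, S4, S5}.
With 7 states:
        x   y  
>* S0   S1  S1 
 * S1   S2  S2 
 * S2   S3  S3 
 * S3   S4  S4 
 * S4   S5  S5 
 * S5   S6  S6 
   S6   S6  S6 
(> = start, * = accepting)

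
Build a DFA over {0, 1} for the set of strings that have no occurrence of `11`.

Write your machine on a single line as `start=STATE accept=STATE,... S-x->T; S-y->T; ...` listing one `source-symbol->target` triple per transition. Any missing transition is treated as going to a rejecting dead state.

This is the complement of 'contains `11`'. Use the same substring-matching states — q0 through q2 holding how much of `11` has just been matched — but flip the accepting set: everything except the trap q2 accepts.
        0   1  
>* q0   q0  q1 
 * q1   q0  q2 
   q2   q2  q2 
(> = start, * = accepting)

start=q0; accept=q0,q1; q0-0->q0; q0-1->q1; q1-0->q0; q1-1->q2; q2-0->q2; q2-1->q2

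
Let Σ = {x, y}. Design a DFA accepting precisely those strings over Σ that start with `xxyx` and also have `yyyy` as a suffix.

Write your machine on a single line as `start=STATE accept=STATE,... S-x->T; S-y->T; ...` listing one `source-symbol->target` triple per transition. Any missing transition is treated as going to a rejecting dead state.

start=S0; accept=S13; S0-x->S1; S0-y->S2; S1-x->S3; S1-y->S2; S2-x->S4; S2-y->S5; S3-x->S4; S3-y->S6; S4-x->S4; S4-y->S2; S5-x->S4; S5-y->S7; S6-x->S8; S6-y->S5; S7-x->S4; S7-y->S9; S8-x->S8; S8-y->S10; S9-x->S4; S9-y->S9; S10-x->S8; S10-y->S11; S11-x->S8; S11-y->S12; S12-x->S8; S12-y->S13; S13-x->S8; S13-y->S13

Handle the two conditions separately and then intersect. One (6 states) tracks whether the input so far still matches the prefix `xxyx`; the other (5 states) tracks how much of the suffix `yyyy` has currently been matched. Each combined state is a pair, one component from each; accept when both components accept.
          x    y  
>  S0     S1   S2 
   S1     S3   S2 
   S2     S4   S5 
   S3     S4   S6 
   S4     S4   S2 
   S5     S4   S7 
   S6     S8   S5 
   S7     S4   S9 
   S8     S8  S10 
   S9     S4   S9 
   S10    S8  S11 
   S11    S8  S12 
   S12    S8  S13 
 * S13    S8  S13 
(> = start, * = accepting)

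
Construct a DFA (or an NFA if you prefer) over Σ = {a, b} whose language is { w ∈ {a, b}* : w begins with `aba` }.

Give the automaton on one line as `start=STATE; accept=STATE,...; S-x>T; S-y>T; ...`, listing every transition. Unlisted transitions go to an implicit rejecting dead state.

Walk along `aba` while the input agrees: from q0 take `a` to q1, and so on. Any deviation drops to the rejecting sink q4. Once q3 is reached the prefix is confirmed and every continuation is accepted.
With 5 states:
        a   b  
>  q0   q1  q4 
   q1   q4  q2 
   q2   q3  q4 
 * q3   q3  q3 
   q4   q4  q4 
(> = start, * = accepting)

start=q0; accept=q3; q0-a>q1; q0-b>q4; q1-a>q4; q1-b>q2; q2-a>q3; q2-b>q4; q3-a>q3; q3-b>q3; q4-a>q4; q4-b>q4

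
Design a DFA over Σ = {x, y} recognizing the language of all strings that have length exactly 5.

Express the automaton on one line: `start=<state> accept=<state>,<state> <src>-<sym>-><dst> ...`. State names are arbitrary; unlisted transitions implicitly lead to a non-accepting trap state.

start=q0 accept=q5 q0-x->q1 q0-y->q1 q1-x->q2 q1-y->q2 q2-x->q3 q2-y->q3 q3-x->q4 q3-y->q4 q4-x->q5 q4-y->q5 q5-x->q6 q5-y->q6 q6-x->q6 q6-y->q6

Count input length up to 6: every symbol moves from q0 toward q6, which means 'more than 5' and absorbs. Accept from {q5}.
7 states suffice.
        x   y  
>  q0   q1  q1 
   q1   q2  q2 
   q2   q3  q3 
   q3   q4  q4 
   q4   q5  q5 
 * q5   q6  q6 
   q6   q6  q6 
(> = start, * = accepting)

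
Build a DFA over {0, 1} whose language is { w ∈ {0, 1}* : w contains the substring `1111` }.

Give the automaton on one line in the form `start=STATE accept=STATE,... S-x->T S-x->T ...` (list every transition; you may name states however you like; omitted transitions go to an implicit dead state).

start=q0 accept=q4 q0-0->q0 q0-1->q1 q1-0->q0 q1-1->q2 q2-0->q0 q2-1->q3 q3-0->q0 q3-1->q4 q4-0->q4 q4-1->q4

States q0..q3 record the length of the longest prefix of `1111` that matches the current input suffix. Reaching q4 means `1111` has been seen, and we stay there forever. Accept from q4.
        0   1  
>  q0   q0  q1 
   q1   q0  q2 
   q2   q0  q3 
   q3   q0  q4 
 * q4   q4  q4 
(> = start, * = accepting)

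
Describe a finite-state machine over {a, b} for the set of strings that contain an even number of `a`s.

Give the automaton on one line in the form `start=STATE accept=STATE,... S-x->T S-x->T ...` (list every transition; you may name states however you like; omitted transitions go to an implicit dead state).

start=q0 accept=q0 q0-a->q1 q0-b->q0 q1-a->q0 q1-b->q1

Keep the running count of `a`s modulo 2: each `a` advances along the cycle q0 → q1 → q0 while other symbols loop. Accept at q0.
2 states suffice.
        a   b  
>* q0   q1  q0 
   q1   q0  q1 
(> = start, * = accepting)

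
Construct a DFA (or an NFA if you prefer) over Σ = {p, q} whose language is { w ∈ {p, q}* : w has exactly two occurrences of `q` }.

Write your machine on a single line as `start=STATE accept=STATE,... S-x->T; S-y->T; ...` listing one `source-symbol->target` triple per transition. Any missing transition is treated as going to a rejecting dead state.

start=A; accept=C; A-p->A; A-q->B; B-p->B; B-q->C; C-p->C; C-q->D; D-p->D; D-q->D

Only the number of `q`s matters, and only up to 3. Make a chain A → B → C → D advanced by each `q` (with D absorbing); every other symbol self-loops. The accepting set is {C}.
With 4 states:
       p  q 
>  A   A  B 
   B   B  C 
 * C   C  D 
   D   D  D 
(> = start, * = accepting)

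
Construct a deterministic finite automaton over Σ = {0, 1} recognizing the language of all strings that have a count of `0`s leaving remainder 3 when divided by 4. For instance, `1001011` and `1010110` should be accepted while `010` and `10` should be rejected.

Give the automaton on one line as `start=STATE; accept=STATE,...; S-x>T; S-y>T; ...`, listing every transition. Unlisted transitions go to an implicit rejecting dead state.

Keep the running count of `0`s modulo 4: each `0` advances along the cycle q0 → q1 → q2 → q3 → q0 while other symbols loop. Accept at q3.
4 states suffice.
        0   1  
>  q0   q1  q0 
   q1   q2  q1 
   q2   q3  q2 
 * q3   q0  q3 
(> = start, * = accepting)

start=q0; accept=q3; q0-0>q1; q0-1>q0; q1-0>q2; q1-1>q1; q2-0>q3; q2-1>q2; q3-0>q0; q3-1>q3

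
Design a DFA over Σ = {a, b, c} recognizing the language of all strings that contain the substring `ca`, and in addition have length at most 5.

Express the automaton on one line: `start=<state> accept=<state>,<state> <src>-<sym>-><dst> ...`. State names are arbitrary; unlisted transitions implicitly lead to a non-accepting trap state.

Handle the two conditions separately and then intersect. The first has 3 states tracking whether and how much of `ca` has been seen; the second has 7 states tracking the input length, saturating at 6. A product state is a pair (one from each), accepting exactly when both do. Equivalent product states are then merged.
13 states suffice.
          a    b    c  
>  s0     s1   s1   s2 
   s1     s3   s3   s4 
   s2     s5   s3   s4 
   s3     s6   s6   s7 
   s4     s8   s6   s7 
 * s5     s8   s8   s8 
   s6     s9   s9  s10 
   s7    s11   s9  s10 
 * s8    s11  s11  s11 
   s9     s9   s9   s9 
   s10   s12   s9   s9 
 * s11   s12  s12  s12 
 * s12    s9   s9   s9 
(> = start, * = accepting)

start=s0 accept=s5,s8,s11,s12 s0-a->s1 s0-b->s1 s0-c->s2 s1-a->s3 s1-b->s3 s1-c->s4 s2-a->s5 s2-b->s3 s2-c->s4 s3-a->s6 s3-b->s6 s3-c->s7 s4-a->s8 s4-b->s6 s4-c->s7 s5-a->s8 s5-b->s8 s5-c->s8 s6-a->s9 s6-b->s9 s6-c->s10 s7-a->s11 s7-b->s9 s7-c->s10 s8-a->s11 s8-b->s11 s8-c->s11 s9-a->s9 s9-b->s9 s9-c->s9 s10-a->s12 s10-b->s9 s10-c->s9 s11-a->s12 s11-b->s12 s11-c->s12 s12-a->s9 s12-b->s9 s12-c->s9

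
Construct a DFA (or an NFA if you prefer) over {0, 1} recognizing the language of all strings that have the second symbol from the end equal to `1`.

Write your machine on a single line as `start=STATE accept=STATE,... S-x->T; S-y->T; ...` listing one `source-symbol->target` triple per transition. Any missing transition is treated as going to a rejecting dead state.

start=s0; accept=s5,s6; s0-0->s1; s0-1->s2; s1-0->s3; s1-1->s4; s2-0->s5; s2-1->s6; s3-0->s3; s3-1->s4; s4-0->s5; s4-1->s6; s5-0->s3; s5-1->s4; s6-0->s5; s6-1->s6

Because acceptance depends on a position counted from the end, the machine has to buffer the most recent 2 symbols. Make each state the string of the last up-to-2 symbols read; on input `x` shift the window left and append `x`. Accept when the buffered window has length 2 and begins with `1`.
With 7 states:
        0   1  
>  s0   s1  s2 
   s1   s3  s4 
   s2   s5  s6 
   s3   s3  s4 
   s4   s5  s6 
 * s5   s3  s4 
 * s6   s5  s6 
(> = start, * = accepting)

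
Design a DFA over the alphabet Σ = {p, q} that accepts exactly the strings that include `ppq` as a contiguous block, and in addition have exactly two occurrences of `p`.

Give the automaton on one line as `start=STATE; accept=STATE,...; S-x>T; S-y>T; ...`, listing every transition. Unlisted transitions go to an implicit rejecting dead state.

Handle the two conditions separately and then intersect. The first has 4 states tracking whether and how much of `ppq` has been seen; the second has 4 states tracking the count of `p`s, saturating at 3. A product state is a pair (one from each), accepting exactly when both do.
11 states suffice.
       p  q 
>  A   B  A 
   B   C  D 
   C   E  F 
   D   G  D 
   E   E  H 
 * F   H  F 
   G   E  I 
   H   H  H 
   I   J  I 
   J   E  K 
   K   J  K 
(> = start, * = accepting)

start=A; accept=F; A-p>B; A-q>A; B-p>C; B-q>D; C-p>E; C-q>F; D-p>G; D-q>D; E-p>E; E-q>H; F-p>H; F-q>F; G-p>E; G-q>I; H-p>H; H-q>H; I-p>J; I-q>I; J-p>E; J-q>K; K-p>J; K-q>K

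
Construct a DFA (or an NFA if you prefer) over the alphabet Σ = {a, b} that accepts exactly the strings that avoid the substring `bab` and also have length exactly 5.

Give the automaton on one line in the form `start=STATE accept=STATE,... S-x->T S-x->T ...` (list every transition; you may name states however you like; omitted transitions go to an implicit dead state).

start=s0 accept=s14,s15,s16 s0-a->s1 s0-b->s2 s1-a->s3 s1-b->s4 s2-a->s5 s2-b->s4 s3-a->s6 s3-b->s7 s4-a->s8 s4-b->s7 s5-a->s6 s5-b->s9 s6-a->s10 s6-b->s11 s7-a->s12 s7-b->s11 s8-a->s10 s8-b->s13 s9-a->s13 s9-b->s13 s10-a->s14 s10-b->s15 s11-a->s16 s11-b->s15 s12-a->s14 s12-b->s17 s13-a->s17 s13-b->s17 s14-a->s18 s14-b->s19 s15-a->s20 s15-b->s19 s16-a->s18 s16-b->s21 s17-a->s21 s17-b->s21 s18-a->s18 s18-b->s19 s19-a->s20 s19-b->s19 s20-a->s18 s20-b->s21 s21-a->s21 s21-b->s21

Build one automaton per condition and run them in lockstep. One (4 states) tracks partial matches of the forbidden pattern `bab`; the other (7 states) tracks the input length, saturating at 6. Each combined state is a pair, one component from each; accept when both components accept.
A 22-state machine:
          a    b  
>  s0     s1   s2 
   s1     s3   s4 
   s2     s5   s4 
   s3     s6   s7 
   s4     s8   s7 
   s5     s6   s9 
   s6    s10  s11 
   s7    s12  s11 
   s8    s10  s13 
   s9    s13  s13 
   s10   s14  s15 
   s11   s16  s15 
   s12   s14  s17 
   s13   s17  s17 
 * s14   s18  s19 
 * s15   s20  s19 
 * s16   s18  s21 
   s17   s21  s21 
   s18   s18  s19 
   s19   s20  s19 
   s20   s18  s21 
   s21   s21  s21 
(> = start, * = accepting)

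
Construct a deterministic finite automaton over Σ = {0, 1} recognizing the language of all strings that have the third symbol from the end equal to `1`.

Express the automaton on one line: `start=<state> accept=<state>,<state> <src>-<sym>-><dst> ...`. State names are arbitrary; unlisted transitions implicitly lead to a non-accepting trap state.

A DFA must remember the last 3 symbols (since which symbol is third-to-last isn't known until the input ends). Use one state per possible window of the last ≤3 symbols; accept from those whose window starts with `1`.
With 15 states:
          0    1  
>  s0     s1   s2 
   s1     s3   s4 
   s2     s5   s6 
   s3     s7   s8 
   s4     s9  s10 
   s5    s11  s12 
   s6    s13  s14 
   s7     s7   s8 
   s8     s9  s10 
   s9    s11  s12 
   s10   s13  s14 
 * s11    s7   s8 
 * s12    s9  s10 
 * s13   s11  s12 
 * s14   s13  s14 
(> = start, * = accepting)

start=s0 accept=s11,s12,s13,s14 s0-0->s1 s0-1->s2 s1-0->s3 s1-1->s4 s2-0->s5 s2-1->s6 s3-0->s7 s3-1->s8 s4-0->s9 s4-1->s10 s5-0->s11 s5-1->s12 s6-0->s13 s6-1->s14 s7-0->s7 s7-1->s8 s8-0->s9 s8-1->s10 s9-0->s11 s9-1->s12 s10-0->s13 s10-1->s14 s11-0->s7 s11-1->s8 s12-0->s9 s12-1->s10 s13-0->s11 s13-1->s12 s14-0->s13 s14-1->s14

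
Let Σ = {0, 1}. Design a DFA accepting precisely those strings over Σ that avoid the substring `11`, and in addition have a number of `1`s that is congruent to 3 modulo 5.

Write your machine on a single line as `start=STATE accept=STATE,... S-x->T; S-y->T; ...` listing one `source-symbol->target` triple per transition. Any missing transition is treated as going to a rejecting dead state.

start=q0; accept=q6,q7; q0-0->q0; q0-1->q1; q1-0->q2; q1-1->q3; q2-0->q2; q2-1->q4; q3-0->q3; q3-1->q3; q4-0->q5; q4-1->q3; q5-0->q5; q5-1->q6; q6-0->q7; q6-1->q3; q7-0->q7; q7-1->q8; q8-0->q9; q8-1->q3; q9-0->q9; q9-1->q10; q10-0->q0; q10-1->q3

Handle the two conditions separately and then intersect. One (3 states) tracks partial matches of the forbidden pattern `11`; the other (5 states) tracks the count of `1`s modulo 5. Each combined state is a pair, one component from each; accept when both components accept. Minimizing collapses redundant product states.
With 11 states:
          0    1  
>  q0     q0   q1 
   q1     q2   q3 
   q2     q2   q4 
   q3     q3   q3 
   q4     q5   q3 
   q5     q5   q6 
 * q6     q7   q3 
 * q7     q7   q8 
   q8     q9   q3 
   q9     q9  q10 
   q10    q0   q3 
(> = start, * = accepting)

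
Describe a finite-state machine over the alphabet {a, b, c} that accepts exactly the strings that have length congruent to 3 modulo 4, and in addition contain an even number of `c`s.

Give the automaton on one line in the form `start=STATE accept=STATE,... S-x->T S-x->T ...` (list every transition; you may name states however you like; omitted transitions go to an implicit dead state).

start=q0 accept=q5 q0-a->q1 q0-b->q1 q0-c->q2 q1-a->q3 q1-b->q3 q1-c->q4 q2-a->q4 q2-b->q4 q2-c->q3 q3-a->q5 q3-b->q5 q3-c->q6 q4-a->q6 q4-b->q6 q4-c->q5 q5-a->q0 q5-b->q0 q5-c->q7 q6-a->q7 q6-b->q7 q6-c->q0 q7-a->q2 q7-b->q2 q7-c->q1

Handle the two conditions separately and then intersect. One (4 states) tracks the input length modulo 4; the other (2 states) tracks the count of `c`s modulo 2. Each combined state is a pair, one component from each; accept when both components accept.
8 states suffice.
        a   b   c  
>  q0   q1  q1  q2 
   q1   q3  q3  q4 
   q2   q4  q4  q3 
   q3   q5  q5  q6 
   q4   q6  q6  q5 
 * q5   q0  q0  q7 
   q6   q7  q7  q0 
   q7   q2  q2  q1 
(> = start, * = accepting)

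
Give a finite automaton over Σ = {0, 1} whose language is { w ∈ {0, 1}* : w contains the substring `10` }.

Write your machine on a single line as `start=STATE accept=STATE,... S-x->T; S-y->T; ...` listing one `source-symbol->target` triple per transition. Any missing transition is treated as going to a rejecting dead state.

States s0..s1 record the length of the longest prefix of `10` that matches the current input suffix. Reaching s2 means `10` has been seen, and we stay there forever. Accept from s2.
        0   1  
>  s0   s0  s1 
   s1   s2  s1 
 * s2   s2  s2 
(> = start, * = accepting)

start=s0; accept=s2; s0-0->s0; s0-1->s1; s1-0->s2; s1-1->s1; s2-0->s2; s2-1->s2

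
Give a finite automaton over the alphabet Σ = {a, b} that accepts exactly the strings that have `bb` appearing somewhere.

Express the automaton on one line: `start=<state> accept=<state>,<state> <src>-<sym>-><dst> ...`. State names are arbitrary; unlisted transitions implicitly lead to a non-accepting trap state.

start=q0 accept=q2 q0-a->q0 q0-b->q1 q1-a->q0 q1-b->q2 q2-a->q2 q2-b->q2

States q0..q1 record the length of the longest prefix of `bb` that matches the current input suffix. Reaching q2 means `bb` has been seen, and we stay there forever. Accept from q2.
A 3-state machine:
        a   b  
>  q0   q0  q1 
   q1   q0  q2 
 * q2   q2  q2 
(> = start, * = accepting)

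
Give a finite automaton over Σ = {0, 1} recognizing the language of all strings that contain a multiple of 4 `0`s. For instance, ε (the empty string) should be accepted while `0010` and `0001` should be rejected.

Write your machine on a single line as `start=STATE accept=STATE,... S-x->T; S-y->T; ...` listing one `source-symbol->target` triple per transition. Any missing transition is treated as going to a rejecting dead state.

start=q0; accept=q0; q0-0->q1; q0-1->q0; q1-0->q2; q1-1->q1; q2-0->q3; q2-1->q2; q3-0->q0; q3-1->q3

The only thing that matters is how many `0`s have appeared, reduced mod 4. Use one state per residue: q0 for 0, …, q3 for 3. Reading `0` moves to the next residue; anything else stays put. q0 is accepting.
A 4-state machine:
        0   1  
>* q0   q1  q0 
   q1   q2  q1 
   q2   q3  q2 
   q3   q0  q3 
(> = start, * = accepting)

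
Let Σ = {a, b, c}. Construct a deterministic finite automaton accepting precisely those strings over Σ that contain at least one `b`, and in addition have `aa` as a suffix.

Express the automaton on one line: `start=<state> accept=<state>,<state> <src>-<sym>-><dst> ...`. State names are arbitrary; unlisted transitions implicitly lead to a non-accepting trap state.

start=s0 accept=s3 s0-a->s0 s0-b->s1 s0-c->s0 s1-a->s2 s1-b->s1 s1-c->s1 s2-a->s3 s2-b->s1 s2-c->s1 s3-a->s3 s3-b->s1 s3-c->s1

Run two small machines in parallel and take their product. The first has 3 states tracking the count of `b`s, saturating at 2; the second has 3 states tracking how much of the suffix `aa` has currently been matched. A product state is a pair (one from each), accepting exactly when both do. Equivalent product states are then merged.
A 4-state machine:
        a   b   c  
>  s0   s0  s1  s0 
   s1   s2  s1  s1 
   s2   s3  s1  s1 
 * s3   s3  s1  s1 
(> = start, * = accepting)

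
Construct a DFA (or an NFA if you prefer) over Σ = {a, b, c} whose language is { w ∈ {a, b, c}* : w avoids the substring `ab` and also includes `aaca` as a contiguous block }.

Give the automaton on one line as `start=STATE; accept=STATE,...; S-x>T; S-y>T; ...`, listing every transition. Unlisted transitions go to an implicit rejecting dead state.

Run two small machines in parallel and take their product. One (3 states) tracks partial matches of the forbidden pattern `ab`; the other (5 states) tracks whether and how much of `aaca` has been seen. Each combined state is a pair, one component from each; accept when both components accept. Equivalent product states are then merged.
        a   b   c  
>  q0   q1  q0  q0 
   q1   q2  q3  q0 
   q2   q2  q3  q4 
   q3   q3  q3  q3 
   q4   q5  q0  q0 
 * q5   q5  q3  q6 
 * q6   q5  q6  q6 
(> = start, * = accepting)

start=q0; accept=q5,q6; q0-a>q1; q0-b>q0; q0-c>q0; q1-a>q2; q1-b>q3; q1-c>q0; q2-a>q2; q2-b>q3; q2-c>q4; q3-a>q3; q3-b>q3; q3-c>q3; q4-a>q5; q4-b>q0; q4-c>q0; q5-a>q5; q5-b>q3; q5-c>q6; q6-a>q5; q6-b>q6; q6-c>q6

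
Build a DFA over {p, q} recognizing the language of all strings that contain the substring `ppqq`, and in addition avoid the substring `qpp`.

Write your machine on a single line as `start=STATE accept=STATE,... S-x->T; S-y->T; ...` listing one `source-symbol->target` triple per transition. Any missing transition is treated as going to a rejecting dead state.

start=S0; accept=S5,S6; S0-p->S1; S0-q->S2; S1-p->S3; S1-q->S2; S2-p->S2; S2-q->S2; S3-p->S3; S3-q->S4; S4-p->S2; S4-q->S5; S5-p->S6; S5-q->S5; S6-p->S2; S6-q->S5

Handle the two conditions separately and then intersect. One (5 states) tracks whether and how much of `ppqq` has been seen; the other (4 states) tracks partial matches of the forbidden pattern `qpp`. Each combined state is a pair, one component from each; accept when both components accept. Equivalent product states are then merged.
With 7 states:
        p   q  
>  S0   S1  S2 
   S1   S3  S2 
   S2   S2  S2 
   S3   S3  S4 
   S4   S2  S5 
 * S5   S6  S5 
 * S6   S2  S5 
(> = start, * = accepting)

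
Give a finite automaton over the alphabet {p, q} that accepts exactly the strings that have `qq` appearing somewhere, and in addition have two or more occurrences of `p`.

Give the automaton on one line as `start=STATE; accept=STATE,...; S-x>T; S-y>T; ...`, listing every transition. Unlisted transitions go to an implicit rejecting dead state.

Run two small machines in parallel and take their product. The first has 3 states tracking whether and how much of `qq` has been seen; the second has 4 states tracking the count of `p`s, saturating at 3. A product state is a pair (one from each), accepting exactly when both do.
       p  q 
>  A   B  C 
   B   D  E 
   C   B  F 
   D   G  H 
   E   D  I 
   F   I  F 
   G   G  J 
   H   G  K 
   I   K  I 
   J   G  L 
 * K   L  K 
 * L   L  L 
(> = start, * = accepting)

start=A; accept=K,L; A-p>B; A-q>C; B-p>D; B-q>E; C-p>B; C-q>F; D-p>G; D-q>H; E-p>D; E-q>I; F-p>I; F-q>F; G-p>G; G-q>J; H-p>G; H-q>K; I-p>K; I-q>I; J-p>G; J-q>L; K-p>L; K-q>K; L-p>L; L-q>L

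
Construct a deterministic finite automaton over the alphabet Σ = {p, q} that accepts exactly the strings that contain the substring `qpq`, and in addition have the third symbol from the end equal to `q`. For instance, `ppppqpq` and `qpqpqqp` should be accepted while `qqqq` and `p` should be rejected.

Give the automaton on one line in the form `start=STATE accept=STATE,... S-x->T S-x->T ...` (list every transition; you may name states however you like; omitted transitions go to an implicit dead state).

start=A accept=M,R,S,T A-p->B A-q->C B-p->D B-q->E C-p->F C-q->G D-p->H D-q->I E-p->J E-q->K F-p->L F-q->M G-p->N G-q->O H-p->H H-q->I I-p->J I-q->K J-p->L J-q->M K-p->N K-q->O L-p->H L-q->I M-p->P M-q->Q N-p->L N-q->M O-p->N O-q->O P-p->R P-q->M Q-p->S Q-q->T R-p->U R-q->V S-p->R S-q->M T-p->S T-q->T U-p->U U-q->V V-p->P V-q->Q

Build one automaton per condition and run them in lockstep. One (4 states) tracks whether and how much of `qpq` has been seen; the other (15 states) tracks the last 3 symbols read. Each combined state is a pair, one component from each; accept when both components accept.
22 states suffice.
       p  q 
>  A   B  C 
   B   D  E 
   C   F  G 
   D   H  I 
   E   J  K 
   F   L  M 
   G   N  O 
   H   H  I 
   I   J  K 
   J   L  M 
   K   N  O 
   L   H  I 
 * M   P  Q 
   N   L  M 
   O   N  O 
   P   R  M 
   Q   S  T 
 * R   U  V 
 * S   R  M 
 * T   S  T 
   U   U  V 
   V   P  Q 
(> = start, * = accepting)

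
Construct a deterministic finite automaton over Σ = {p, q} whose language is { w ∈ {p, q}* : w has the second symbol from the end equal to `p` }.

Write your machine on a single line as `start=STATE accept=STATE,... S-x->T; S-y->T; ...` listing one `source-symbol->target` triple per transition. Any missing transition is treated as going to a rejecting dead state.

start=s0; accept=s3,s4; s0-p->s1; s0-q->s2; s1-p->s3; s1-q->s4; s2-p->s5; s2-q->s6; s3-p->s3; s3-q->s4; s4-p->s5; s4-q->s6; s5-p->s3; s5-q->s4; s6-p->s5; s6-q->s6

Because acceptance depends on a position counted from the end, the machine has to buffer the most recent 2 symbols. Make each state the string of the last up-to-2 symbols read; on input `x` shift the window left and append `x`. Accept when the buffered window has length 2 and begins with `p`.
7 states suffice.
        p   q  
>  s0   s1  s2 
   s1   s3  s4 
   s2   s5  s6 
 * s3   s3  s4 
 * s4   s5  s6 
   s5   s3  s4 
   s6   s5  s6 
(> = start, * = accepting)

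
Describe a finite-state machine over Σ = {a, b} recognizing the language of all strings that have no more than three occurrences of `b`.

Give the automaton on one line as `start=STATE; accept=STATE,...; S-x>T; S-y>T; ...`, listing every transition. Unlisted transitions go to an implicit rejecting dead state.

start=s0; accept=s0,s1,s2,s3; s0-a>s0; s0-b>s1; s1-a>s1; s1-b>s2; s2-a>s2; s2-b>s3; s3-a>s3; s3-b>s4; s4-a>s4; s4-b>s4

Only the number of `b`s matters, and only up to 4. Make a chain s0 → s1 → s2 → s3 → s4 advanced by each `b` (with s4 absorbing); every other symbol self-loops. The accepting set is {s0, s1, s2, s3}.
5 states suffice.
        a   b  
>* s0   s0  s1 
 * s1   s1  s2 
 * s2   s2  s3 
 * s3   s3  s4 
   s4   s4  s4 
(> = start, * = accepting)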